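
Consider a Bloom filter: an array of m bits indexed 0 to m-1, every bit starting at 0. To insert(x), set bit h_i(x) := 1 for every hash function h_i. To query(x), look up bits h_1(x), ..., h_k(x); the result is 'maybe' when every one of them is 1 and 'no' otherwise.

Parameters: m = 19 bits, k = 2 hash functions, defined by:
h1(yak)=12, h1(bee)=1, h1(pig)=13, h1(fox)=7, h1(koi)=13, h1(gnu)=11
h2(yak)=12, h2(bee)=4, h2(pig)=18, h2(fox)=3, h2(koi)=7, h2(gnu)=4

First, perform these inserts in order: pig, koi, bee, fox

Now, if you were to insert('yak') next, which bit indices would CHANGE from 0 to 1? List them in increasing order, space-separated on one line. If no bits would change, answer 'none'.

Answer: 12

Derivation:
Start: bits=0000000000000000000
After insert 'pig': sets bits 13 18 -> bits=0000000000000100001
After insert 'koi': sets bits 7 13 -> bits=0000000100000100001
After insert 'bee': sets bits 1 4 -> bits=0100100100000100001
After insert 'fox': sets bits 3 7 -> bits=0101100100000100001
insert 'yak' would touch bits 12; currently bit12=0
Bits that are 0 among those (would change 0->1): 12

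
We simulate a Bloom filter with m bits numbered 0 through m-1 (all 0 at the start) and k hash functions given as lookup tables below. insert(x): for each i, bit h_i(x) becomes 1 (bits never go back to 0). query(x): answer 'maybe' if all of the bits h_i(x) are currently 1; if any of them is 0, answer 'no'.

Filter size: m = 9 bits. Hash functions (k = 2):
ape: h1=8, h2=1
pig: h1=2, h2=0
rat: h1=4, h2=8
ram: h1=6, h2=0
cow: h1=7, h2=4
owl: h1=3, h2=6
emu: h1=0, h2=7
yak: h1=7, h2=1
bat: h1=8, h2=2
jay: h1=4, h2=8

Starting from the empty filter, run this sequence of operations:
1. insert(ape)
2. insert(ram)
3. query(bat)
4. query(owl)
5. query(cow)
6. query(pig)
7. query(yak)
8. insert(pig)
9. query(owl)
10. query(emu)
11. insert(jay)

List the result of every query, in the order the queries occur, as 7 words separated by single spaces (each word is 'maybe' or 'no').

Start: bits=000000000
Op 1: insert ape -> sets bits 1 8 -> bits=010000001
Op 2: insert ram -> sets bits 0 6 -> bits=110000101
Op 3: query bat -> checks bit2=0, bit8=1 (has a 0) -> no
Op 4: query owl -> checks bit3=0, bit6=1 (has a 0) -> no
Op 5: query cow -> checks bit4=0, bit7=0 (has a 0) -> no
Op 6: query pig -> checks bit0=1, bit2=0 (has a 0) -> no
Op 7: query yak -> checks bit1=1, bit7=0 (has a 0) -> no
Op 8: insert pig -> sets bits 0 2 -> bits=111000101
Op 9: query owl -> checks bit3=0, bit6=1 (has a 0) -> no
Op 10: query emu -> checks bit0=1, bit7=0 (has a 0) -> no
Op 11: insert jay -> sets bits 4 8 -> bits=111010101
Query results in order: no no no no no no no

Answer: no no no no no no no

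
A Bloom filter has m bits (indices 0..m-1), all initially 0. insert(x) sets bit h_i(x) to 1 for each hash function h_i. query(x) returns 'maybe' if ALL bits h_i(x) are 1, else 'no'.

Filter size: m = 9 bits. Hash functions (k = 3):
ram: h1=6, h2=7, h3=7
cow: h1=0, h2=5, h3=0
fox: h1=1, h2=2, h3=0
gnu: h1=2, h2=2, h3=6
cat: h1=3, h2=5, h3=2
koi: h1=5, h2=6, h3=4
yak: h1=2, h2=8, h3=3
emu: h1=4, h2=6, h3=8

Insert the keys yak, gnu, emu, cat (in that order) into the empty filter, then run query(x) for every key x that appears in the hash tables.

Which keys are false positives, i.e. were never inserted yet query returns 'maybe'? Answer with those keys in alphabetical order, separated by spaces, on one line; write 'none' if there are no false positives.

Start: bits=000000000
After insert 'yak': sets bits 2 3 8 -> bits=001100001
After insert 'gnu': sets bits 2 6 -> bits=001100101
After insert 'emu': sets bits 4 6 8 -> bits=001110101
After insert 'cat': sets bits 2 3 5 -> bits=001111101
Not inserted: cow fox koi ram — query each against bits=001111101:
query cow: checks bit0=0, bit5=1 (has a 0) -> no => not a false positive
query fox: checks bit0=0, bit1=0, bit2=1 (has a 0) -> no => not a false positive
query koi: checks bit4=1, bit5=1, bit6=1 (all 1) -> maybe => FALSE POSITIVE
query ram: checks bit6=1, bit7=0 (has a 0) -> no => not a false positive
False positives (alphabetical): koi

Answer: koi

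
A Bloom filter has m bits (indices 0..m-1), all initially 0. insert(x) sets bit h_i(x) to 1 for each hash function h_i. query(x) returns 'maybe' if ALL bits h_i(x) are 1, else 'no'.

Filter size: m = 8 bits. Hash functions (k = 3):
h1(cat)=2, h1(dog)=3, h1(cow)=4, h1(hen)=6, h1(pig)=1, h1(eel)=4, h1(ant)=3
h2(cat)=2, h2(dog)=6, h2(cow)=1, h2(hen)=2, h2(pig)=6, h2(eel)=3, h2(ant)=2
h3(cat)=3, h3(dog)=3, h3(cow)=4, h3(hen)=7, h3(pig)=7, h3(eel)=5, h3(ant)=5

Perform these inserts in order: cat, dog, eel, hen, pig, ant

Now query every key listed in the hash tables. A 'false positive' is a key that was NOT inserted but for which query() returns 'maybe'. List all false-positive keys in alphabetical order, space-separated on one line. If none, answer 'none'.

Start: bits=00000000
After insert 'cat': sets bits 2 3 -> bits=00110000
After insert 'dog': sets bits 3 6 -> bits=00110010
After insert 'eel': sets bits 3 4 5 -> bits=00111110
After insert 'hen': sets bits 2 6 7 -> bits=00111111
After insert 'pig': sets bits 1 6 7 -> bits=01111111
After insert 'ant': sets bits 2 3 5 -> bits=01111111
Not inserted: cow — query each against bits=01111111:
query cow: checks bit1=1, bit4=1 (all 1) -> maybe => FALSE POSITIVE
False positives (alphabetical): cow

Answer: cow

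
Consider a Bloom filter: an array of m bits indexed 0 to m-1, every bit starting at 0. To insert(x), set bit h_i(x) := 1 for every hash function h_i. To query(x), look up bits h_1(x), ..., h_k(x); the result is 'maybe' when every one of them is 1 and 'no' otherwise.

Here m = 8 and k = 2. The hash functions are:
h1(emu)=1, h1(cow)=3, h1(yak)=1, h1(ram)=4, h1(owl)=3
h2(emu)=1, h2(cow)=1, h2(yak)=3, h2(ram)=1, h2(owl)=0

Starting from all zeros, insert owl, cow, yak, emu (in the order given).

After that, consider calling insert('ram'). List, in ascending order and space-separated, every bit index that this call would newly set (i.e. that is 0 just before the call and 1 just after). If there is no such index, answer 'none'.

Start: bits=00000000
After insert 'owl': sets bits 0 3 -> bits=10010000
After insert 'cow': sets bits 1 3 -> bits=11010000
After insert 'yak': sets bits 1 3 -> bits=11010000
After insert 'emu': sets bits 1 -> bits=11010000
insert 'ram' would touch bits 1 4; currently bit1=1, bit4=0
Bits that are 0 among those (would change 0->1): 4

Answer: 4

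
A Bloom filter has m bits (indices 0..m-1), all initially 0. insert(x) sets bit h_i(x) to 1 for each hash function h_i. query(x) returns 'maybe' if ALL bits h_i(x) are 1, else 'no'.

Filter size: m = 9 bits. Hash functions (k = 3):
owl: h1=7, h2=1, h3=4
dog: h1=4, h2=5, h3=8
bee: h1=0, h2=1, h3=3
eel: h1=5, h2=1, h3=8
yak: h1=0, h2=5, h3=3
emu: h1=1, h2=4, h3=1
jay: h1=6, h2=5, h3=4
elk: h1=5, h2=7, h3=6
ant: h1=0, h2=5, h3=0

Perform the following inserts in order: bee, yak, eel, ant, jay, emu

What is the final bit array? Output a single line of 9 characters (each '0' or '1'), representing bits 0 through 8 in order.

Answer: 110111101

Derivation:
Start: bits=000000000
After insert 'bee': sets bits 0 1 3 -> bits=110100000
After insert 'yak': sets bits 0 3 5 -> bits=110101000
After insert 'eel': sets bits 1 5 8 -> bits=110101001
After insert 'ant': sets bits 0 5 -> bits=110101001
After insert 'jay': sets bits 4 5 6 -> bits=110111101
After insert 'emu': sets bits 1 4 -> bits=110111101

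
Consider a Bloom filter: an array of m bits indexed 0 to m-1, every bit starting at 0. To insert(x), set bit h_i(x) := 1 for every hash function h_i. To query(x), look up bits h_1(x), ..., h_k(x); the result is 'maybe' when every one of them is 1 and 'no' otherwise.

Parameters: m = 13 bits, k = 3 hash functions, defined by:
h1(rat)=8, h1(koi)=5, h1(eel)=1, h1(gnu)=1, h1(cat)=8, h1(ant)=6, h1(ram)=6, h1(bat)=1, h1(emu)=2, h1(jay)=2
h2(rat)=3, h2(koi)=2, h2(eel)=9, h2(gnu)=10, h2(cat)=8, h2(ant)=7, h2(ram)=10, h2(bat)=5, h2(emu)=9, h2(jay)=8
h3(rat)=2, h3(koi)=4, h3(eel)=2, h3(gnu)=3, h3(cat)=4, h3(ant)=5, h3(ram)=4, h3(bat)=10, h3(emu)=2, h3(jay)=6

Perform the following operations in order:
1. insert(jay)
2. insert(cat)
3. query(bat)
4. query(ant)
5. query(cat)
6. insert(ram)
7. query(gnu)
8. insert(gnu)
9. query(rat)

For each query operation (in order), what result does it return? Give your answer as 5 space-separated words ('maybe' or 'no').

Answer: no no maybe no maybe

Derivation:
Start: bits=0000000000000
Op 1: insert jay -> sets bits 2 6 8 -> bits=0010001010000
Op 2: insert cat -> sets bits 4 8 -> bits=0010101010000
Op 3: query bat -> checks bit1=0, bit5=0, bit10=0 (has a 0) -> no
Op 4: query ant -> checks bit5=0, bit6=1, bit7=0 (has a 0) -> no
Op 5: query cat -> checks bit4=1, bit8=1 (all 1) -> maybe
Op 6: insert ram -> sets bits 4 6 10 -> bits=0010101010100
Op 7: query gnu -> checks bit1=0, bit3=0, bit10=1 (has a 0) -> no
Op 8: insert gnu -> sets bits 1 3 10 -> bits=0111101010100
Op 9: query rat -> checks bit2=1, bit3=1, bit8=1 (all 1) -> maybe
Query results in order: no no maybe no maybe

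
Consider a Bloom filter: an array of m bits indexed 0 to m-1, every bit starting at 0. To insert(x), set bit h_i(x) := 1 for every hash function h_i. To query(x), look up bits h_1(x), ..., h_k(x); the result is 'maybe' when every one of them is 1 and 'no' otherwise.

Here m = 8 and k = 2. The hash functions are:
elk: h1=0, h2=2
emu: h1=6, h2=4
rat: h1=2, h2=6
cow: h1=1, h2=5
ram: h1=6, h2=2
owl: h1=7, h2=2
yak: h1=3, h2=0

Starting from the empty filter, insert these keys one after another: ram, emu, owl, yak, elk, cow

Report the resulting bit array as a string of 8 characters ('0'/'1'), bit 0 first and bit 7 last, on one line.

Start: bits=00000000
After insert 'ram': sets bits 2 6 -> bits=00100010
After insert 'emu': sets bits 4 6 -> bits=00101010
After insert 'owl': sets bits 2 7 -> bits=00101011
After insert 'yak': sets bits 0 3 -> bits=10111011
After insert 'elk': sets bits 0 2 -> bits=10111011
After insert 'cow': sets bits 1 5 -> bits=11111111

Answer: 11111111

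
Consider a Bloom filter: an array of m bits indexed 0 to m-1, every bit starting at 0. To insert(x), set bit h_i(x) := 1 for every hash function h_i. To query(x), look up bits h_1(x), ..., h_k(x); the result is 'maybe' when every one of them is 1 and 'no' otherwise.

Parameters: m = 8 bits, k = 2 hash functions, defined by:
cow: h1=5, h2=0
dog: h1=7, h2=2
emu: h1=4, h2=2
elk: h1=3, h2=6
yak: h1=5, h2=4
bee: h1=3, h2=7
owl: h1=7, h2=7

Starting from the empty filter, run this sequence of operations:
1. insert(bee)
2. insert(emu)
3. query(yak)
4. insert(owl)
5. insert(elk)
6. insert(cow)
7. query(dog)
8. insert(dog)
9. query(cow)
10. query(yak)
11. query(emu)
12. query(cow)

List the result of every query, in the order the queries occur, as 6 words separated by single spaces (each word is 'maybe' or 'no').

Start: bits=00000000
Op 1: insert bee -> sets bits 3 7 -> bits=00010001
Op 2: insert emu -> sets bits 2 4 -> bits=00111001
Op 3: query yak -> checks bit4=1, bit5=0 (has a 0) -> no
Op 4: insert owl -> sets bits 7 -> bits=00111001
Op 5: insert elk -> sets bits 3 6 -> bits=00111011
Op 6: insert cow -> sets bits 0 5 -> bits=10111111
Op 7: query dog -> checks bit2=1, bit7=1 (all 1) -> maybe
Op 8: insert dog -> sets bits 2 7 -> bits=10111111
Op 9: query cow -> checks bit0=1, bit5=1 (all 1) -> maybe
Op 10: query yak -> checks bit4=1, bit5=1 (all 1) -> maybe
Op 11: query emu -> checks bit2=1, bit4=1 (all 1) -> maybe
Op 12: query cow -> checks bit0=1, bit5=1 (all 1) -> maybe
Query results in order: no maybe maybe maybe maybe maybe

Answer: no maybe maybe maybe maybe maybe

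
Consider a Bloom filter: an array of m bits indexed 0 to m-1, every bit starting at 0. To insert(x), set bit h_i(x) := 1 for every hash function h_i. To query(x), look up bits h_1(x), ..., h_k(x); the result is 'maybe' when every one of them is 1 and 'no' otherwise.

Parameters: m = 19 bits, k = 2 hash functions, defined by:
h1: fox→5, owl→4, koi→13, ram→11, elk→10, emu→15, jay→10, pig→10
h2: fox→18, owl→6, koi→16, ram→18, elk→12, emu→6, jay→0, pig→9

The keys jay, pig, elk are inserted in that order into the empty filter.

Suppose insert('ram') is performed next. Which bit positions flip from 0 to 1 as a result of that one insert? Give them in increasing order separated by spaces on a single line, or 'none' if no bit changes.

Answer: 11 18

Derivation:
Start: bits=0000000000000000000
After insert 'jay': sets bits 0 10 -> bits=1000000000100000000
After insert 'pig': sets bits 9 10 -> bits=1000000001100000000
After insert 'elk': sets bits 10 12 -> bits=1000000001101000000
insert 'ram' would touch bits 11 18; currently bit11=0, bit18=0
Bits that are 0 among those (would change 0->1): 11 18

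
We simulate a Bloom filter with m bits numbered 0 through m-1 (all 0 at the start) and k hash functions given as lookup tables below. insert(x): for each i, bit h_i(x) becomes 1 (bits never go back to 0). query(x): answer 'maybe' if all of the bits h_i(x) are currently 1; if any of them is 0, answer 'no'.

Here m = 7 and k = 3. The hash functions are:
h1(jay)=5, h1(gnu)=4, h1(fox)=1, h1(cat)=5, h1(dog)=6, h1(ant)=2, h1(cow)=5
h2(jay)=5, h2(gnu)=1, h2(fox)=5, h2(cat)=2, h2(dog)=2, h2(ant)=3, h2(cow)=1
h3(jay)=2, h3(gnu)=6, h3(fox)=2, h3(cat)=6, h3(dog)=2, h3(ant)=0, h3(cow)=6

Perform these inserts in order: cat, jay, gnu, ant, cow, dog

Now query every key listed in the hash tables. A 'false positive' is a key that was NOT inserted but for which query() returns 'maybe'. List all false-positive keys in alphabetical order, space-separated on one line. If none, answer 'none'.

Start: bits=0000000
After insert 'cat': sets bits 2 5 6 -> bits=0010011
After insert 'jay': sets bits 2 5 -> bits=0010011
After insert 'gnu': sets bits 1 4 6 -> bits=0110111
After insert 'ant': sets bits 0 2 3 -> bits=1111111
After insert 'cow': sets bits 1 5 6 -> bits=1111111
After insert 'dog': sets bits 2 6 -> bits=1111111
Not inserted: fox — query each against bits=1111111:
query fox: checks bit1=1, bit2=1, bit5=1 (all 1) -> maybe => FALSE POSITIVE
False positives (alphabetical): fox

Answer: fox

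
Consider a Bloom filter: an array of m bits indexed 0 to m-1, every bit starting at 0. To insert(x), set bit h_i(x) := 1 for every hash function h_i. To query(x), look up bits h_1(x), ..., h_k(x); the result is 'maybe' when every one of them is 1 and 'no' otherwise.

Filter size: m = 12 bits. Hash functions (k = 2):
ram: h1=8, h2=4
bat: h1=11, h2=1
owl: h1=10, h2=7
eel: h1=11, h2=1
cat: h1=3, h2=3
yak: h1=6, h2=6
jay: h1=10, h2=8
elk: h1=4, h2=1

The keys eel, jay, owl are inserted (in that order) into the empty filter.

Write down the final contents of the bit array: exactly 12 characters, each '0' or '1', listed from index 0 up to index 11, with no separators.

Start: bits=000000000000
After insert 'eel': sets bits 1 11 -> bits=010000000001
After insert 'jay': sets bits 8 10 -> bits=010000001011
After insert 'owl': sets bits 7 10 -> bits=010000011011

Answer: 010000011011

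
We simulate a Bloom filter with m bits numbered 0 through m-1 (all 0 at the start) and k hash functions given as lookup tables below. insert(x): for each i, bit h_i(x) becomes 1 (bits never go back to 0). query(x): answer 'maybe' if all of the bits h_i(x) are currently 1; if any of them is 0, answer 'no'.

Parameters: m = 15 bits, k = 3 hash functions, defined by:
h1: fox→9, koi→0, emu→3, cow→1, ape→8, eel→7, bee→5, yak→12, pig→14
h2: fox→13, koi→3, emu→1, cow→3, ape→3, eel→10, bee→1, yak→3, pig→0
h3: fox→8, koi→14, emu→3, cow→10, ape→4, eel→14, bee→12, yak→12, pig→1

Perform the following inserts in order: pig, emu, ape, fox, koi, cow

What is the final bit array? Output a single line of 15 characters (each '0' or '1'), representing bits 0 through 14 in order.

Start: bits=000000000000000
After insert 'pig': sets bits 0 1 14 -> bits=110000000000001
After insert 'emu': sets bits 1 3 -> bits=110100000000001
After insert 'ape': sets bits 3 4 8 -> bits=110110001000001
After insert 'fox': sets bits 8 9 13 -> bits=110110001100011
After insert 'koi': sets bits 0 3 14 -> bits=110110001100011
After insert 'cow': sets bits 1 3 10 -> bits=110110001110011

Answer: 110110001110011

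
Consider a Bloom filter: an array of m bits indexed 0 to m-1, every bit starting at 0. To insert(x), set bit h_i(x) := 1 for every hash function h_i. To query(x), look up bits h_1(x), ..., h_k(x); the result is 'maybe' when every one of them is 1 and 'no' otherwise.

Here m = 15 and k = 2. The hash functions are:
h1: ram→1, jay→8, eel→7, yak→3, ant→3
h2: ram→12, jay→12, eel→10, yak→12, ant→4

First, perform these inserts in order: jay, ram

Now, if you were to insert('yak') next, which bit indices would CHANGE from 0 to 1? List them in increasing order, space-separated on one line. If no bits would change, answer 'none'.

Answer: 3

Derivation:
Start: bits=000000000000000
After insert 'jay': sets bits 8 12 -> bits=000000001000100
After insert 'ram': sets bits 1 12 -> bits=010000001000100
insert 'yak' would touch bits 3 12; currently bit3=0, bit12=1
Bits that are 0 among those (would change 0->1): 3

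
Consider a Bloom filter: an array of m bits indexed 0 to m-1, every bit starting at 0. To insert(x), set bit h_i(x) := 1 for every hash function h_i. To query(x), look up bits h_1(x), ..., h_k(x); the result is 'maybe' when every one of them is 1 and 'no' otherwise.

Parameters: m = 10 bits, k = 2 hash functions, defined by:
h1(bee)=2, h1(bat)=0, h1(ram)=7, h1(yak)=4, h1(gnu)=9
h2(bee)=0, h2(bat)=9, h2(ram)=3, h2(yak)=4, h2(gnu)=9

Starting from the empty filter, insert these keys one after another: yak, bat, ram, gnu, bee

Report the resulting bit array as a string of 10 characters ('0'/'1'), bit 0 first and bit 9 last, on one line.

Start: bits=0000000000
After insert 'yak': sets bits 4 -> bits=0000100000
After insert 'bat': sets bits 0 9 -> bits=1000100001
After insert 'ram': sets bits 3 7 -> bits=1001100101
After insert 'gnu': sets bits 9 -> bits=1001100101
After insert 'bee': sets bits 0 2 -> bits=1011100101

Answer: 1011100101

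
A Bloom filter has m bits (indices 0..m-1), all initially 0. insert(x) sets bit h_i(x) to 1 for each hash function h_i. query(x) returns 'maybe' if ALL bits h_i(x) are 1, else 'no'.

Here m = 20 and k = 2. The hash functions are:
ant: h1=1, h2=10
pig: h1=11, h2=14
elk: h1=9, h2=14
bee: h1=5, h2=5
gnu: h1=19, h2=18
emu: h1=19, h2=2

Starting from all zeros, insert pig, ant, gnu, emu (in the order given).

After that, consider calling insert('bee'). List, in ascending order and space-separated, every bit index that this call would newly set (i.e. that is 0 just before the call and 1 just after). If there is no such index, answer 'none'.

Start: bits=00000000000000000000
After insert 'pig': sets bits 11 14 -> bits=00000000000100100000
After insert 'ant': sets bits 1 10 -> bits=01000000001100100000
After insert 'gnu': sets bits 18 19 -> bits=01000000001100100011
After insert 'emu': sets bits 2 19 -> bits=01100000001100100011
insert 'bee' would touch bits 5; currently bit5=0
Bits that are 0 among those (would change 0->1): 5

Answer: 5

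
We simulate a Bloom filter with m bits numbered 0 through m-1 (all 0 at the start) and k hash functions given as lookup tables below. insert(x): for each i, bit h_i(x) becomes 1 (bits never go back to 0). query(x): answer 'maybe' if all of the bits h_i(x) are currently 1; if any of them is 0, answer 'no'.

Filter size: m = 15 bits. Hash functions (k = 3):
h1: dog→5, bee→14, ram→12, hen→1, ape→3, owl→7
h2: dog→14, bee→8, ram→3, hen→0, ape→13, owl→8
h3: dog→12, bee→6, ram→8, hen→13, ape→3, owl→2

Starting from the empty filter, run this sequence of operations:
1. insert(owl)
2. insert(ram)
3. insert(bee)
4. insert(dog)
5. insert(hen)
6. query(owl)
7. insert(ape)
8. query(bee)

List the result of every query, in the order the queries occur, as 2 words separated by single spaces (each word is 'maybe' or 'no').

Start: bits=000000000000000
Op 1: insert owl -> sets bits 2 7 8 -> bits=001000011000000
Op 2: insert ram -> sets bits 3 8 12 -> bits=001100011000100
Op 3: insert bee -> sets bits 6 8 14 -> bits=001100111000101
Op 4: insert dog -> sets bits 5 12 14 -> bits=001101111000101
Op 5: insert hen -> sets bits 0 1 13 -> bits=111101111000111
Op 6: query owl -> checks bit2=1, bit7=1, bit8=1 (all 1) -> maybe
Op 7: insert ape -> sets bits 3 13 -> bits=111101111000111
Op 8: query bee -> checks bit6=1, bit8=1, bit14=1 (all 1) -> maybe
Query results in order: maybe maybe

Answer: maybe maybe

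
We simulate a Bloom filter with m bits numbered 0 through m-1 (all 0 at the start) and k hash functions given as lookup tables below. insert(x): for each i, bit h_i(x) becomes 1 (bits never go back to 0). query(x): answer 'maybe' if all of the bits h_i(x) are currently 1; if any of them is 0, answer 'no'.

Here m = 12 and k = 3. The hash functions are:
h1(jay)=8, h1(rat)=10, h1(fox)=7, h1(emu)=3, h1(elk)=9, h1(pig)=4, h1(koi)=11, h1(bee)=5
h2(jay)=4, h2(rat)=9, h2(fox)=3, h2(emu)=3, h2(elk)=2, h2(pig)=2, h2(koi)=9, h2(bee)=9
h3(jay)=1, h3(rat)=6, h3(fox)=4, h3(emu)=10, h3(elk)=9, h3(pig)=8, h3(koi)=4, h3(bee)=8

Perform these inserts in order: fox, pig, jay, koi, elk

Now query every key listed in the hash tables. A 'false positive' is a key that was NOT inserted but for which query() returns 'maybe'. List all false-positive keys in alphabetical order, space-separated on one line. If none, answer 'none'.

Answer: none

Derivation:
Start: bits=000000000000
After insert 'fox': sets bits 3 4 7 -> bits=000110010000
After insert 'pig': sets bits 2 4 8 -> bits=001110011000
After insert 'jay': sets bits 1 4 8 -> bits=011110011000
After insert 'koi': sets bits 4 9 11 -> bits=011110011101
After insert 'elk': sets bits 2 9 -> bits=011110011101
Not inserted: bee emu rat — query each against bits=011110011101:
query bee: checks bit5=0, bit8=1, bit9=1 (has a 0) -> no => not a false positive
query emu: checks bit3=1, bit10=0 (has a 0) -> no => not a false positive
query rat: checks bit6=0, bit9=1, bit10=0 (has a 0) -> no => not a false positive
False positives (alphabetical): none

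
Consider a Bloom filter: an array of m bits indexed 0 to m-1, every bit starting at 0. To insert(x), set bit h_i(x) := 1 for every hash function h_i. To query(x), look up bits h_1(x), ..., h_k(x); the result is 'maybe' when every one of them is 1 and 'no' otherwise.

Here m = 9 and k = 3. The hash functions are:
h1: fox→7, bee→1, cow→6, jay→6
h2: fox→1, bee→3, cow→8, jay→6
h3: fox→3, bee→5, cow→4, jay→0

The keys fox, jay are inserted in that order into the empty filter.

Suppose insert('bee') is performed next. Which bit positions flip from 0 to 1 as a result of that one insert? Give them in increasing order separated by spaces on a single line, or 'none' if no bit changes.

Answer: 5

Derivation:
Start: bits=000000000
After insert 'fox': sets bits 1 3 7 -> bits=010100010
After insert 'jay': sets bits 0 6 -> bits=110100110
insert 'bee' would touch bits 1 3 5; currently bit1=1, bit3=1, bit5=0
Bits that are 0 among those (would change 0->1): 5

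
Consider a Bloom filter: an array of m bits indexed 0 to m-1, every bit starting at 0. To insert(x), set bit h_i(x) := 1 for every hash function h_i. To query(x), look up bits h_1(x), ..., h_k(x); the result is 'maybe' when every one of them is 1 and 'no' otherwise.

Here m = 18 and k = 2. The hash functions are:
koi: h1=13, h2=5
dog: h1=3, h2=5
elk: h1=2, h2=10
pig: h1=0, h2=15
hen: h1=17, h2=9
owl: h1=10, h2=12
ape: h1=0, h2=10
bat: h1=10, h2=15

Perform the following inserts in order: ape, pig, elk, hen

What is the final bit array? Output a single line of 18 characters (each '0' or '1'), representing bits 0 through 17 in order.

Answer: 101000000110000101

Derivation:
Start: bits=000000000000000000
After insert 'ape': sets bits 0 10 -> bits=100000000010000000
After insert 'pig': sets bits 0 15 -> bits=100000000010000100
After insert 'elk': sets bits 2 10 -> bits=101000000010000100
After insert 'hen': sets bits 9 17 -> bits=101000000110000101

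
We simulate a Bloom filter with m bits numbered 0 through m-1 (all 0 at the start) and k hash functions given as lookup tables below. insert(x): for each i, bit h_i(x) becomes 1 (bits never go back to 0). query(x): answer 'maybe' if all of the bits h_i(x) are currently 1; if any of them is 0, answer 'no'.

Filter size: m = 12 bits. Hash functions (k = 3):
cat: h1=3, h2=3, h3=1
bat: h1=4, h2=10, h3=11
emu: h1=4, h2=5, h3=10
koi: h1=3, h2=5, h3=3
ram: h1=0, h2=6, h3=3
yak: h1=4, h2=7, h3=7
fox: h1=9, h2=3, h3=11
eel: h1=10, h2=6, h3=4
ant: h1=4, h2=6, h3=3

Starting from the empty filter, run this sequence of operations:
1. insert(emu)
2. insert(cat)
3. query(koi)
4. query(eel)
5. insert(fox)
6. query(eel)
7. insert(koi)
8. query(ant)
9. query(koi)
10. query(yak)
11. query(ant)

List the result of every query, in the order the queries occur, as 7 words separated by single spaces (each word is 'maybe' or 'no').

Answer: maybe no no no maybe no no

Derivation:
Start: bits=000000000000
Op 1: insert emu -> sets bits 4 5 10 -> bits=000011000010
Op 2: insert cat -> sets bits 1 3 -> bits=010111000010
Op 3: query koi -> checks bit3=1, bit5=1 (all 1) -> maybe
Op 4: query eel -> checks bit4=1, bit6=0, bit10=1 (has a 0) -> no
Op 5: insert fox -> sets bits 3 9 11 -> bits=010111000111
Op 6: query eel -> checks bit4=1, bit6=0, bit10=1 (has a 0) -> no
Op 7: insert koi -> sets bits 3 5 -> bits=010111000111
Op 8: query ant -> checks bit3=1, bit4=1, bit6=0 (has a 0) -> no
Op 9: query koi -> checks bit3=1, bit5=1 (all 1) -> maybe
Op 10: query yak -> checks bit4=1, bit7=0 (has a 0) -> no
Op 11: query ant -> checks bit3=1, bit4=1, bit6=0 (has a 0) -> no
Query results in order: maybe no no no maybe no no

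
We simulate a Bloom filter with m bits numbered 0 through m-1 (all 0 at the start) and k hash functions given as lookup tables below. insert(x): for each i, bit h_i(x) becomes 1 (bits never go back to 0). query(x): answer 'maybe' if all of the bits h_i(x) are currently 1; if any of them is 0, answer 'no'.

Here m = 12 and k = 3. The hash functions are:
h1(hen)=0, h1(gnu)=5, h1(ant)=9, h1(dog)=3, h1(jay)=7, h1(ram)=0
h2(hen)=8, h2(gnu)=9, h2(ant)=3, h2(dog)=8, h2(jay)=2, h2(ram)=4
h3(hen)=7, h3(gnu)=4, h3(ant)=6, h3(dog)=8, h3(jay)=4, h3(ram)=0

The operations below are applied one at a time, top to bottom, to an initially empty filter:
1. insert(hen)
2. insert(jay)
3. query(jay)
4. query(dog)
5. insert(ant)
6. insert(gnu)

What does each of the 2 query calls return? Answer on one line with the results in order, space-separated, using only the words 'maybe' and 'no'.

Start: bits=000000000000
Op 1: insert hen -> sets bits 0 7 8 -> bits=100000011000
Op 2: insert jay -> sets bits 2 4 7 -> bits=101010011000
Op 3: query jay -> checks bit2=1, bit4=1, bit7=1 (all 1) -> maybe
Op 4: query dog -> checks bit3=0, bit8=1 (has a 0) -> no
Op 5: insert ant -> sets bits 3 6 9 -> bits=101110111100
Op 6: insert gnu -> sets bits 4 5 9 -> bits=101111111100
Query results in order: maybe no

Answer: maybe no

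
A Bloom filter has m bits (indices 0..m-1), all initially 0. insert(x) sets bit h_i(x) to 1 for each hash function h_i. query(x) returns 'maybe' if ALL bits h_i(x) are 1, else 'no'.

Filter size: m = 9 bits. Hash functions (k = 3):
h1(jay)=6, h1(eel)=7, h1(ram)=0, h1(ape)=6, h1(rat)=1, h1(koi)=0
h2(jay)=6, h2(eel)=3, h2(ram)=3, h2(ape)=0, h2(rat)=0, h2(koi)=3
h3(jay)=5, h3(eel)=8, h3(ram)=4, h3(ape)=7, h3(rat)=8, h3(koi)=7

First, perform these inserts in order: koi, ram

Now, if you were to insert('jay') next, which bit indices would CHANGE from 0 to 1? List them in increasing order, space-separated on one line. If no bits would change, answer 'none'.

Start: bits=000000000
After insert 'koi': sets bits 0 3 7 -> bits=100100010
After insert 'ram': sets bits 0 3 4 -> bits=100110010
insert 'jay' would touch bits 5 6; currently bit5=0, bit6=0
Bits that are 0 among those (would change 0->1): 5 6

Answer: 5 6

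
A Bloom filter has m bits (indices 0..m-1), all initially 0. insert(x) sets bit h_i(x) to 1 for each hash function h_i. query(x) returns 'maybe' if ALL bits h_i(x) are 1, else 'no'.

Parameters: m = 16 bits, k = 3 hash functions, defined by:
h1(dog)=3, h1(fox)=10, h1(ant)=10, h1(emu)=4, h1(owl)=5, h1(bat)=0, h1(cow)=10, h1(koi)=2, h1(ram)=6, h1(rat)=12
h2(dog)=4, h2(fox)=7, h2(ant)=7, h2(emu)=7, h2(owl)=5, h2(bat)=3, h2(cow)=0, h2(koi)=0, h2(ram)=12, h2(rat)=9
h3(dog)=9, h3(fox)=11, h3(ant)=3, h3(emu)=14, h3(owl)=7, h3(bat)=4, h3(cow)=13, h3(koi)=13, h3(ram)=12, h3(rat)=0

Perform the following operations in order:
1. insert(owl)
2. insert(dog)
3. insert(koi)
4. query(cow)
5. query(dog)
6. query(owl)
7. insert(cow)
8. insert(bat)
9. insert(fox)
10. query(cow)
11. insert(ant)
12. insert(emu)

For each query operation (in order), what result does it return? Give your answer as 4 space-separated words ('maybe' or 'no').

Start: bits=0000000000000000
Op 1: insert owl -> sets bits 5 7 -> bits=0000010100000000
Op 2: insert dog -> sets bits 3 4 9 -> bits=0001110101000000
Op 3: insert koi -> sets bits 0 2 13 -> bits=1011110101000100
Op 4: query cow -> checks bit0=1, bit10=0, bit13=1 (has a 0) -> no
Op 5: query dog -> checks bit3=1, bit4=1, bit9=1 (all 1) -> maybe
Op 6: query owl -> checks bit5=1, bit7=1 (all 1) -> maybe
Op 7: insert cow -> sets bits 0 10 13 -> bits=1011110101100100
Op 8: insert bat -> sets bits 0 3 4 -> bits=1011110101100100
Op 9: insert fox -> sets bits 7 10 11 -> bits=1011110101110100
Op 10: query cow -> checks bit0=1, bit10=1, bit13=1 (all 1) -> maybe
Op 11: insert ant -> sets bits 3 7 10 -> bits=1011110101110100
Op 12: insert emu -> sets bits 4 7 14 -> bits=1011110101110110
Query results in order: no maybe maybe maybe

Answer: no maybe maybe maybe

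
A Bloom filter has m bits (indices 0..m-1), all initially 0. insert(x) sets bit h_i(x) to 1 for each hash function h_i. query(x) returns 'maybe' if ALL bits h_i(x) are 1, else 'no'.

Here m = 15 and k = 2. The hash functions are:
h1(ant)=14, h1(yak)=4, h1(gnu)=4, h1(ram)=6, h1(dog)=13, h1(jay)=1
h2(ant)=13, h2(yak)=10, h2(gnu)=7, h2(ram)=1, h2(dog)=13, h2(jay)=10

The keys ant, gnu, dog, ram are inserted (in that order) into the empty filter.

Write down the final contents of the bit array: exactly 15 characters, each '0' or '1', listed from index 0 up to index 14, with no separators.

Start: bits=000000000000000
After insert 'ant': sets bits 13 14 -> bits=000000000000011
After insert 'gnu': sets bits 4 7 -> bits=000010010000011
After insert 'dog': sets bits 13 -> bits=000010010000011
After insert 'ram': sets bits 1 6 -> bits=010010110000011

Answer: 010010110000011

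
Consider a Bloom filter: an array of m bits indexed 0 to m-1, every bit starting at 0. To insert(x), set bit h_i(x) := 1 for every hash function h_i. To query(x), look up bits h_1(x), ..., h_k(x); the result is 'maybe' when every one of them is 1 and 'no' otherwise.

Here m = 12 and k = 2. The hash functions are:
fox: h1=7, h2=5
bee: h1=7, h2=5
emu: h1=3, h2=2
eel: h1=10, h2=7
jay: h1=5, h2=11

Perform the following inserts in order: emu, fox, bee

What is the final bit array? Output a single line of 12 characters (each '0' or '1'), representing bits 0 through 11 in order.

Answer: 001101010000

Derivation:
Start: bits=000000000000
After insert 'emu': sets bits 2 3 -> bits=001100000000
After insert 'fox': sets bits 5 7 -> bits=001101010000
After insert 'bee': sets bits 5 7 -> bits=001101010000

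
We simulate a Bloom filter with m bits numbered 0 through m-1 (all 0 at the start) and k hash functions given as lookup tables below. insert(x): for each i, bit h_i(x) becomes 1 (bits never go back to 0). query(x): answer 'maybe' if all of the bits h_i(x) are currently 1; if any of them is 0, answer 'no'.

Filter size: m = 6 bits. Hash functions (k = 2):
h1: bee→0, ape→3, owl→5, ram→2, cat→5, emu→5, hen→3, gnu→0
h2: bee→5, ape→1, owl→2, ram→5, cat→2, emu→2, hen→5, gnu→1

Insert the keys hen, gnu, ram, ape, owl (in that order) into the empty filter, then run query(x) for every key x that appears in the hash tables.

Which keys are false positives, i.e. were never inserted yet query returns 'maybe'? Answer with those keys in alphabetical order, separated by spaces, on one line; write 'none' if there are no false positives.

Start: bits=000000
After insert 'hen': sets bits 3 5 -> bits=000101
After insert 'gnu': sets bits 0 1 -> bits=110101
After insert 'ram': sets bits 2 5 -> bits=111101
After insert 'ape': sets bits 1 3 -> bits=111101
After insert 'owl': sets bits 2 5 -> bits=111101
Not inserted: bee cat emu — query each against bits=111101:
query bee: checks bit0=1, bit5=1 (all 1) -> maybe => FALSE POSITIVE
query cat: checks bit2=1, bit5=1 (all 1) -> maybe => FALSE POSITIVE
query emu: checks bit2=1, bit5=1 (all 1) -> maybe => FALSE POSITIVE
False positives (alphabetical): bee cat emu

Answer: bee cat emu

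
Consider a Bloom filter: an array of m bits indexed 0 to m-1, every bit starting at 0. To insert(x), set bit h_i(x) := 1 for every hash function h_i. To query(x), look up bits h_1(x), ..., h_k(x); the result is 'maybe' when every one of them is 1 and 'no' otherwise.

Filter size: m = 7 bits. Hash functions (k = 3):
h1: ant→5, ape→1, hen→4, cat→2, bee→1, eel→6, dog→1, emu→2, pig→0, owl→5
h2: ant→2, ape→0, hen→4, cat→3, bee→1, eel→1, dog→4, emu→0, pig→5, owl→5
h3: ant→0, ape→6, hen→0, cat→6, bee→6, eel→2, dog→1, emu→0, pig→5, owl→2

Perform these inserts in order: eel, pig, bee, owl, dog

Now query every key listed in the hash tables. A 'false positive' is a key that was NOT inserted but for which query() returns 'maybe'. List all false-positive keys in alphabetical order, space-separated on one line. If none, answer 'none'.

Answer: ant ape emu hen

Derivation:
Start: bits=0000000
After insert 'eel': sets bits 1 2 6 -> bits=0110001
After insert 'pig': sets bits 0 5 -> bits=1110011
After insert 'bee': sets bits 1 6 -> bits=1110011
After insert 'owl': sets bits 2 5 -> bits=1110011
After insert 'dog': sets bits 1 4 -> bits=1110111
Not inserted: ant ape cat emu hen — query each against bits=1110111:
query ant: checks bit0=1, bit2=1, bit5=1 (all 1) -> maybe => FALSE POSITIVE
query ape: checks bit0=1, bit1=1, bit6=1 (all 1) -> maybe => FALSE POSITIVE
query cat: checks bit2=1, bit3=0, bit6=1 (has a 0) -> no => not a false positive
query emu: checks bit0=1, bit2=1 (all 1) -> maybe => FALSE POSITIVE
query hen: checks bit0=1, bit4=1 (all 1) -> maybe => FALSE POSITIVE
False positives (alphabetical): ant ape emu hen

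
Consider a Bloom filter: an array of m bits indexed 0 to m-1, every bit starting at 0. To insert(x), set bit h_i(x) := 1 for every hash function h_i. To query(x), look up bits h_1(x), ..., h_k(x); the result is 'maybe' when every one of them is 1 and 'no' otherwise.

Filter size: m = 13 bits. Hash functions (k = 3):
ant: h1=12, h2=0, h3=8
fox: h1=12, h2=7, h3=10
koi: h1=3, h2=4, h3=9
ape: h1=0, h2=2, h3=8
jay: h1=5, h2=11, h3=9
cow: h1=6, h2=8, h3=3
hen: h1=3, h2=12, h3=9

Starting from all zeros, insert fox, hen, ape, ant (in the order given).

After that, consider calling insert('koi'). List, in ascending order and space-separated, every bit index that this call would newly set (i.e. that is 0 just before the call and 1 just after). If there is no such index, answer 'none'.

Answer: 4

Derivation:
Start: bits=0000000000000
After insert 'fox': sets bits 7 10 12 -> bits=0000000100101
After insert 'hen': sets bits 3 9 12 -> bits=0001000101101
After insert 'ape': sets bits 0 2 8 -> bits=1011000111101
After insert 'ant': sets bits 0 8 12 -> bits=1011000111101
insert 'koi' would touch bits 3 4 9; currently bit3=1, bit4=0, bit9=1
Bits that are 0 among those (would change 0->1): 4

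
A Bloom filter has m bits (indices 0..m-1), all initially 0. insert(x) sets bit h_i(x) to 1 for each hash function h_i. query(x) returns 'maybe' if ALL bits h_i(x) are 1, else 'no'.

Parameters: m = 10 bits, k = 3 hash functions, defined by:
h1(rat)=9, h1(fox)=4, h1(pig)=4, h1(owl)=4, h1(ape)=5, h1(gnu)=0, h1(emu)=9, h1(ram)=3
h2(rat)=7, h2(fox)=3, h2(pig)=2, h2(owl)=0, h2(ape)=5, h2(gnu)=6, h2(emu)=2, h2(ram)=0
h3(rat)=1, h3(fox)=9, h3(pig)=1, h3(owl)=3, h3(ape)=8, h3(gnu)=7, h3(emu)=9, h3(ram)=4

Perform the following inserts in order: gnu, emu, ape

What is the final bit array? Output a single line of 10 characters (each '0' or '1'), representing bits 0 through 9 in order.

Answer: 1010011111

Derivation:
Start: bits=0000000000
After insert 'gnu': sets bits 0 6 7 -> bits=1000001100
After insert 'emu': sets bits 2 9 -> bits=1010001101
After insert 'ape': sets bits 5 8 -> bits=1010011111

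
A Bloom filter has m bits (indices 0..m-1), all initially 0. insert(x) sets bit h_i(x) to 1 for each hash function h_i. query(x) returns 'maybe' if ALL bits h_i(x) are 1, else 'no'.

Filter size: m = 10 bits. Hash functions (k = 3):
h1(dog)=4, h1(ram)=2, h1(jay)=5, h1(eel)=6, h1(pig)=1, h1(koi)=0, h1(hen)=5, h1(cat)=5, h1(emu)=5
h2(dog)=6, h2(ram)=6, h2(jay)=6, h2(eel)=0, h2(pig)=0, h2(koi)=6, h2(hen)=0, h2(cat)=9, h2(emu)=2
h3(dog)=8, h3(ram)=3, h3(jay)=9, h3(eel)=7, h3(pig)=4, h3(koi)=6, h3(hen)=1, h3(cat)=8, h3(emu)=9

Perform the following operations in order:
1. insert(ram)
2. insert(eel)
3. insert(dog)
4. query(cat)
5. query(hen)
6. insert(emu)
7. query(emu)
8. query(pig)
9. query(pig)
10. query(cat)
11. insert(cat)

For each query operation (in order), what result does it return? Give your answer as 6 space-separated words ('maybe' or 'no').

Start: bits=0000000000
Op 1: insert ram -> sets bits 2 3 6 -> bits=0011001000
Op 2: insert eel -> sets bits 0 6 7 -> bits=1011001100
Op 3: insert dog -> sets bits 4 6 8 -> bits=1011101110
Op 4: query cat -> checks bit5=0, bit8=1, bit9=0 (has a 0) -> no
Op 5: query hen -> checks bit0=1, bit1=0, bit5=0 (has a 0) -> no
Op 6: insert emu -> sets bits 2 5 9 -> bits=1011111111
Op 7: query emu -> checks bit2=1, bit5=1, bit9=1 (all 1) -> maybe
Op 8: query pig -> checks bit0=1, bit1=0, bit4=1 (has a 0) -> no
Op 9: query pig -> checks bit0=1, bit1=0, bit4=1 (has a 0) -> no
Op 10: query cat -> checks bit5=1, bit8=1, bit9=1 (all 1) -> maybe
Op 11: insert cat -> sets bits 5 8 9 -> bits=1011111111
Query results in order: no no maybe no no maybe

Answer: no no maybe no no maybe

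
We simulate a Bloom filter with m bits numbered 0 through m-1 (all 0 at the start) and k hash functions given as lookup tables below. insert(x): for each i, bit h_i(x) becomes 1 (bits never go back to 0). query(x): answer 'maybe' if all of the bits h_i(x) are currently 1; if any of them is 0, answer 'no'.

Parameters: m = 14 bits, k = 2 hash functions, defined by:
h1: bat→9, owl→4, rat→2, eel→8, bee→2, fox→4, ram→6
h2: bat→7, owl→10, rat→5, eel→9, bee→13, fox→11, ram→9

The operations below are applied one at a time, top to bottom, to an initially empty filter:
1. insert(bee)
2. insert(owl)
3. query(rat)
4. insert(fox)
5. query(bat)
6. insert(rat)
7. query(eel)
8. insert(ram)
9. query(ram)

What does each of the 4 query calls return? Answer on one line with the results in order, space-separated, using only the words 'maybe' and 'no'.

Answer: no no no maybe

Derivation:
Start: bits=00000000000000
Op 1: insert bee -> sets bits 2 13 -> bits=00100000000001
Op 2: insert owl -> sets bits 4 10 -> bits=00101000001001
Op 3: query rat -> checks bit2=1, bit5=0 (has a 0) -> no
Op 4: insert fox -> sets bits 4 11 -> bits=00101000001101
Op 5: query bat -> checks bit7=0, bit9=0 (has a 0) -> no
Op 6: insert rat -> sets bits 2 5 -> bits=00101100001101
Op 7: query eel -> checks bit8=0, bit9=0 (has a 0) -> no
Op 8: insert ram -> sets bits 6 9 -> bits=00101110011101
Op 9: query ram -> checks bit6=1, bit9=1 (all 1) -> maybe
Query results in order: no no no maybe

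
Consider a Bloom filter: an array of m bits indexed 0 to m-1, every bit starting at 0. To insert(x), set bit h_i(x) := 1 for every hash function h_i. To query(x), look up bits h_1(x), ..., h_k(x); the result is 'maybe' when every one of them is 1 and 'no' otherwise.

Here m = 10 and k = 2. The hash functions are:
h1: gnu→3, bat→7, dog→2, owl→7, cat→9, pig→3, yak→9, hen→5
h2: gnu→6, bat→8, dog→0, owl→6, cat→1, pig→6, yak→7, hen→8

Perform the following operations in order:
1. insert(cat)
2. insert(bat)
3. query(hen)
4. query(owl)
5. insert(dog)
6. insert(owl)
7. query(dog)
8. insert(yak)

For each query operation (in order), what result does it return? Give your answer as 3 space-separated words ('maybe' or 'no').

Answer: no no maybe

Derivation:
Start: bits=0000000000
Op 1: insert cat -> sets bits 1 9 -> bits=0100000001
Op 2: insert bat -> sets bits 7 8 -> bits=0100000111
Op 3: query hen -> checks bit5=0, bit8=1 (has a 0) -> no
Op 4: query owl -> checks bit6=0, bit7=1 (has a 0) -> no
Op 5: insert dog -> sets bits 0 2 -> bits=1110000111
Op 6: insert owl -> sets bits 6 7 -> bits=1110001111
Op 7: query dog -> checks bit0=1, bit2=1 (all 1) -> maybe
Op 8: insert yak -> sets bits 7 9 -> bits=1110001111
Query results in order: no no maybe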